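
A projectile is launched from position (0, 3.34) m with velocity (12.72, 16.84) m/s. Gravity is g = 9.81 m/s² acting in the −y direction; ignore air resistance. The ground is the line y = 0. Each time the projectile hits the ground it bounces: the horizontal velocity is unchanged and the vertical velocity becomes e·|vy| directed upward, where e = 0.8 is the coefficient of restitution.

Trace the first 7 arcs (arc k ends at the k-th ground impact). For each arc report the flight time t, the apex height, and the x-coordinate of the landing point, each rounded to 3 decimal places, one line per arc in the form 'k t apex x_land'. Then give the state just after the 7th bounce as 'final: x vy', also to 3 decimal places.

1 3.621 17.794 46.063
2 3.047 11.388 84.826
3 2.438 7.288 115.837
4 1.950 4.665 140.646
5 1.560 2.985 160.492
6 1.248 1.911 176.370
7 0.999 1.223 189.072
final: 189.072 3.918

Arc 1: start y=3.340, vy=16.840 → t=3.621, apex=17.794, x_land=46.063, impact vy=-18.685
  bounce: vy ← 0.8·18.685 = 14.948
Arc 2: start y=0.000, vy=14.948 → t=3.047, apex=11.388, x_land=84.826, impact vy=-14.948
  bounce: vy ← 0.8·14.948 = 11.958
Arc 3: start y=0.000, vy=11.958 → t=2.438, apex=7.288, x_land=115.837, impact vy=-11.958
  bounce: vy ← 0.8·11.958 = 9.567
Arc 4: start y=0.000, vy=9.567 → t=1.950, apex=4.665, x_land=140.646, impact vy=-9.567
  bounce: vy ← 0.8·9.567 = 7.653
Arc 5: start y=0.000, vy=7.653 → t=1.560, apex=2.985, x_land=160.492, impact vy=-7.653
  bounce: vy ← 0.8·7.653 = 6.123
Arc 6: start y=0.000, vy=6.123 → t=1.248, apex=1.911, x_land=176.370, impact vy=-6.123
  bounce: vy ← 0.8·6.123 = 4.898
Arc 7: start y=0.000, vy=4.898 → t=0.999, apex=1.223, x_land=189.072, impact vy=-4.898
  bounce: vy ← 0.8·4.898 = 3.918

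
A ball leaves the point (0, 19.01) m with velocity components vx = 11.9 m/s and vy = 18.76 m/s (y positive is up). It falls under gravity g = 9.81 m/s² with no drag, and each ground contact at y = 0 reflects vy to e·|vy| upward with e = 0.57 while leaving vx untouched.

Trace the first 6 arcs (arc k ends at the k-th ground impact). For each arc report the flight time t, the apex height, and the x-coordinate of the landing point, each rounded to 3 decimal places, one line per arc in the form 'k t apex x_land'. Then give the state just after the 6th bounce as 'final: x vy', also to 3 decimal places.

Arc 1: start y=19.010, vy=18.760 → t=4.657, apex=36.948, x_land=55.417, impact vy=-26.924
  bounce: vy ← 0.57·26.924 = 15.347
Arc 2: start y=0.000, vy=15.347 → t=3.129, apex=12.004, x_land=92.650, impact vy=-15.347
  bounce: vy ← 0.57·15.347 = 8.748
Arc 3: start y=0.000, vy=8.748 → t=1.783, apex=3.900, x_land=113.873, impact vy=-8.748
  bounce: vy ← 0.57·8.748 = 4.986
Arc 4: start y=0.000, vy=4.986 → t=1.017, apex=1.267, x_land=125.970, impact vy=-4.986
  bounce: vy ← 0.57·4.986 = 2.842
Arc 5: start y=0.000, vy=2.842 → t=0.579, apex=0.412, x_land=132.865, impact vy=-2.842
  bounce: vy ← 0.57·2.842 = 1.620
Arc 6: start y=0.000, vy=1.620 → t=0.330, apex=0.134, x_land=136.795, impact vy=-1.620
  bounce: vy ← 0.57·1.620 = 0.923

1 4.657 36.948 55.417
2 3.129 12.004 92.650
3 1.783 3.900 113.873
4 1.017 1.267 125.970
5 0.579 0.412 132.865
6 0.330 0.134 136.795
final: 136.795 0.923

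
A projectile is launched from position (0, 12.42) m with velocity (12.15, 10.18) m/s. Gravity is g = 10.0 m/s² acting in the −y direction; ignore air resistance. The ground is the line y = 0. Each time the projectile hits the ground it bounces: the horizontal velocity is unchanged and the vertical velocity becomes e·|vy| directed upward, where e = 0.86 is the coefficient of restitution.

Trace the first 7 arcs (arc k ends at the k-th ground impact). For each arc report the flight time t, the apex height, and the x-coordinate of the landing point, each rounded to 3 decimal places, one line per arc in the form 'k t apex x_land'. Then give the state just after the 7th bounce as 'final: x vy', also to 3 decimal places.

1 2.894 17.602 35.165
2 3.227 13.018 74.375
3 2.775 9.628 108.096
4 2.387 7.121 137.095
5 2.053 5.267 162.035
6 1.765 3.895 183.483
7 1.518 2.881 201.929
final: 201.929 6.528

Arc 1: start y=12.420, vy=10.180 → t=2.894, apex=17.602, x_land=35.165, impact vy=-18.763
  bounce: vy ← 0.86·18.763 = 16.136
Arc 2: start y=0.000, vy=16.136 → t=3.227, apex=13.018, x_land=74.375, impact vy=-16.136
  bounce: vy ← 0.86·16.136 = 13.877
Arc 3: start y=0.000, vy=13.877 → t=2.775, apex=9.628, x_land=108.096, impact vy=-13.877
  bounce: vy ← 0.86·13.877 = 11.934
Arc 4: start y=0.000, vy=11.934 → t=2.387, apex=7.121, x_land=137.095, impact vy=-11.934
  bounce: vy ← 0.86·11.934 = 10.263
Arc 5: start y=0.000, vy=10.263 → t=2.053, apex=5.267, x_land=162.035, impact vy=-10.263
  bounce: vy ← 0.86·10.263 = 8.826
Arc 6: start y=0.000, vy=8.826 → t=1.765, apex=3.895, x_land=183.483, impact vy=-8.826
  bounce: vy ← 0.86·8.826 = 7.591
Arc 7: start y=0.000, vy=7.591 → t=1.518, apex=2.881, x_land=201.929, impact vy=-7.591
  bounce: vy ← 0.86·7.591 = 6.528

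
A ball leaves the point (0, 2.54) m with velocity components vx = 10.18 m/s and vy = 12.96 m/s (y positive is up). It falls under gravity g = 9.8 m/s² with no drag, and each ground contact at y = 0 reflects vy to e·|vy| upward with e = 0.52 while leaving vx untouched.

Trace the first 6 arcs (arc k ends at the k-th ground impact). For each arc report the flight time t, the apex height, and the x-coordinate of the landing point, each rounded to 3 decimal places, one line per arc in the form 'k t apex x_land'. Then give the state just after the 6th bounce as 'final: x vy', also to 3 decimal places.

1 2.828 11.109 28.791
2 1.566 3.004 44.732
3 0.814 0.812 53.022
4 0.423 0.220 57.333
5 0.220 0.059 59.574
6 0.114 0.016 60.740
final: 60.740 0.292

Arc 1: start y=2.540, vy=12.960 → t=2.828, apex=11.109, x_land=28.791, impact vy=-14.756
  bounce: vy ← 0.52·14.756 = 7.673
Arc 2: start y=0.000, vy=7.673 → t=1.566, apex=3.004, x_land=44.732, impact vy=-7.673
  bounce: vy ← 0.52·7.673 = 3.990
Arc 3: start y=0.000, vy=3.990 → t=0.814, apex=0.812, x_land=53.022, impact vy=-3.990
  bounce: vy ← 0.52·3.990 = 2.075
Arc 4: start y=0.000, vy=2.075 → t=0.423, apex=0.220, x_land=57.333, impact vy=-2.075
  bounce: vy ← 0.52·2.075 = 1.079
Arc 5: start y=0.000, vy=1.079 → t=0.220, apex=0.059, x_land=59.574, impact vy=-1.079
  bounce: vy ← 0.52·1.079 = 0.561
Arc 6: start y=0.000, vy=0.561 → t=0.114, apex=0.016, x_land=60.740, impact vy=-0.561
  bounce: vy ← 0.52·0.561 = 0.292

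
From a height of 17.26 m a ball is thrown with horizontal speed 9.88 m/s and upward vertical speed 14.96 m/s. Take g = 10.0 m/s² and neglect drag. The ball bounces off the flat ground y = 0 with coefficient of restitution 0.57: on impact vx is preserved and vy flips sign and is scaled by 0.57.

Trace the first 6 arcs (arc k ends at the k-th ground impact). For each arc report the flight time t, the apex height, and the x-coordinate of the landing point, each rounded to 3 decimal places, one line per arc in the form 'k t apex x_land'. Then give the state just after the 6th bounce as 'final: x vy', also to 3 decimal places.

Arc 1: start y=17.260, vy=14.960 → t=3.881, apex=28.450, x_land=38.348, impact vy=-23.854
  bounce: vy ← 0.57·23.854 = 13.597
Arc 2: start y=0.000, vy=13.597 → t=2.719, apex=9.243, x_land=65.215, impact vy=-13.597
  bounce: vy ← 0.57·13.597 = 7.750
Arc 3: start y=0.000, vy=7.750 → t=1.550, apex=3.003, x_land=80.529, impact vy=-7.750
  bounce: vy ← 0.57·7.750 = 4.418
Arc 4: start y=0.000, vy=4.418 → t=0.884, apex=0.976, x_land=89.258, impact vy=-4.418
  bounce: vy ← 0.57·4.418 = 2.518
Arc 5: start y=0.000, vy=2.518 → t=0.504, apex=0.317, x_land=94.234, impact vy=-2.518
  bounce: vy ← 0.57·2.518 = 1.435
Arc 6: start y=0.000, vy=1.435 → t=0.287, apex=0.103, x_land=97.070, impact vy=-1.435
  bounce: vy ← 0.57·1.435 = 0.818

1 3.881 28.450 38.348
2 2.719 9.243 65.215
3 1.550 3.003 80.529
4 0.884 0.976 89.258
5 0.504 0.317 94.234
6 0.287 0.103 97.070
final: 97.070 0.818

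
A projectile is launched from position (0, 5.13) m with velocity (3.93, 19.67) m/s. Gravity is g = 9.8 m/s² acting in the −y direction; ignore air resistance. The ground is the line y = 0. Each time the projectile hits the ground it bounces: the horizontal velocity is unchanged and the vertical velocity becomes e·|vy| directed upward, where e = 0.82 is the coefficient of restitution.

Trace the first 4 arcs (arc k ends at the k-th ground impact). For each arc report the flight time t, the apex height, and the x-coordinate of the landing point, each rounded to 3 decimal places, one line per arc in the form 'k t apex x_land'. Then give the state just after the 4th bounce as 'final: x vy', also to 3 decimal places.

1 4.260 24.870 16.742
2 3.695 16.723 31.262
3 3.030 11.244 43.169
4 2.484 7.561 52.933
final: 52.933 9.982

Arc 1: start y=5.130, vy=19.670 → t=4.260, apex=24.870, x_land=16.742, impact vy=-22.078
  bounce: vy ← 0.82·22.078 = 18.104
Arc 2: start y=0.000, vy=18.104 → t=3.695, apex=16.723, x_land=31.262, impact vy=-18.104
  bounce: vy ← 0.82·18.104 = 14.846
Arc 3: start y=0.000, vy=14.846 → t=3.030, apex=11.244, x_land=43.169, impact vy=-14.846
  bounce: vy ← 0.82·14.846 = 12.173
Arc 4: start y=0.000, vy=12.173 → t=2.484, apex=7.561, x_land=52.933, impact vy=-12.173
  bounce: vy ← 0.82·12.173 = 9.982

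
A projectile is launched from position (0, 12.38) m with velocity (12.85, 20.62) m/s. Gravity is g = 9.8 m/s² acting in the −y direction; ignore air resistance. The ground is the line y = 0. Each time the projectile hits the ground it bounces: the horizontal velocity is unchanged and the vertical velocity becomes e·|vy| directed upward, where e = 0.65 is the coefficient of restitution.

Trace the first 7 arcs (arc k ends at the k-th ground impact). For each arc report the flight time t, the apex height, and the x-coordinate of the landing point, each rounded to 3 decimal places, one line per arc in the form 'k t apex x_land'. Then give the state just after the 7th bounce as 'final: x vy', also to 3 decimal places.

Arc 1: start y=12.380, vy=20.620 → t=4.741, apex=34.073, x_land=60.923, impact vy=-25.842
  bounce: vy ← 0.65·25.842 = 16.798
Arc 2: start y=0.000, vy=16.798 → t=3.428, apex=14.396, x_land=104.974, impact vy=-16.798
  bounce: vy ← 0.65·16.798 = 10.918
Arc 3: start y=0.000, vy=10.918 → t=2.228, apex=6.082, x_land=133.607, impact vy=-10.918
  bounce: vy ← 0.65·10.918 = 7.097
Arc 4: start y=0.000, vy=7.097 → t=1.448, apex=2.570, x_land=152.218, impact vy=-7.097
  bounce: vy ← 0.65·7.097 = 4.613
Arc 5: start y=0.000, vy=4.613 → t=0.941, apex=1.086, x_land=164.316, impact vy=-4.613
  bounce: vy ← 0.65·4.613 = 2.998
Arc 6: start y=0.000, vy=2.998 → t=0.612, apex=0.459, x_land=172.179, impact vy=-2.998
  bounce: vy ← 0.65·2.998 = 1.949
Arc 7: start y=0.000, vy=1.949 → t=0.398, apex=0.194, x_land=177.290, impact vy=-1.949
  bounce: vy ← 0.65·1.949 = 1.267

1 4.741 34.073 60.923
2 3.428 14.396 104.974
3 2.228 6.082 133.607
4 1.448 2.570 152.218
5 0.941 1.086 164.316
6 0.612 0.459 172.179
7 0.398 0.194 177.290
final: 177.290 1.267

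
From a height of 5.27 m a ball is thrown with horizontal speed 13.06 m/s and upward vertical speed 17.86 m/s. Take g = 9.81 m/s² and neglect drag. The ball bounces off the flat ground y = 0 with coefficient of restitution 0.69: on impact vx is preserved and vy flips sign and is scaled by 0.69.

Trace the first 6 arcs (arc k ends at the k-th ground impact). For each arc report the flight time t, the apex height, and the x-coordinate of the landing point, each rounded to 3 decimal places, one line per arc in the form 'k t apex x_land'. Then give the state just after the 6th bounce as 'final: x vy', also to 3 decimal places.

Arc 1: start y=5.270, vy=17.860 → t=3.916, apex=21.528, x_land=51.137, impact vy=-20.552
  bounce: vy ← 0.69·20.552 = 14.181
Arc 2: start y=0.000, vy=14.181 → t=2.891, apex=10.249, x_land=88.895, impact vy=-14.181
  bounce: vy ← 0.69·14.181 = 9.785
Arc 3: start y=0.000, vy=9.785 → t=1.995, apex=4.880, x_land=114.948, impact vy=-9.785
  bounce: vy ← 0.69·9.785 = 6.751
Arc 4: start y=0.000, vy=6.751 → t=1.376, apex=2.323, x_land=132.924, impact vy=-6.751
  bounce: vy ← 0.69·6.751 = 4.659
Arc 5: start y=0.000, vy=4.659 → t=0.950, apex=1.106, x_land=145.328, impact vy=-4.659
  bounce: vy ← 0.69·4.659 = 3.214
Arc 6: start y=0.000, vy=3.214 → t=0.655, apex=0.527, x_land=153.886, impact vy=-3.214
  bounce: vy ← 0.69·3.214 = 2.218

1 3.916 21.528 51.137
2 2.891 10.249 88.895
3 1.995 4.880 114.948
4 1.376 2.323 132.924
5 0.950 1.106 145.328
6 0.655 0.527 153.886
final: 153.886 2.218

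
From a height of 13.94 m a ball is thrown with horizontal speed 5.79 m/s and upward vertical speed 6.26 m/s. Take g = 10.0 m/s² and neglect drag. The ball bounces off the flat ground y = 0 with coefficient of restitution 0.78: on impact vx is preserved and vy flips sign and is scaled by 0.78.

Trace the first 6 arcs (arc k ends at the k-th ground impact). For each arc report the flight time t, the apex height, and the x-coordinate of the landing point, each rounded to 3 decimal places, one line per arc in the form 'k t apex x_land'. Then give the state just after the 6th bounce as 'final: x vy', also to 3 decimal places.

1 2.409 15.899 13.949
2 2.782 9.673 30.056
3 2.170 5.885 42.619
4 1.692 3.581 52.419
5 1.320 2.178 60.062
6 1.030 1.325 66.024
final: 66.024 4.016

Arc 1: start y=13.940, vy=6.260 → t=2.409, apex=15.899, x_land=13.949, impact vy=-17.832
  bounce: vy ← 0.78·17.832 = 13.909
Arc 2: start y=0.000, vy=13.909 → t=2.782, apex=9.673, x_land=30.056, impact vy=-13.909
  bounce: vy ← 0.78·13.909 = 10.849
Arc 3: start y=0.000, vy=10.849 → t=2.170, apex=5.885, x_land=42.619, impact vy=-10.849
  bounce: vy ← 0.78·10.849 = 8.462
Arc 4: start y=0.000, vy=8.462 → t=1.692, apex=3.581, x_land=52.419, impact vy=-8.462
  bounce: vy ← 0.78·8.462 = 6.601
Arc 5: start y=0.000, vy=6.601 → t=1.320, apex=2.178, x_land=60.062, impact vy=-6.601
  bounce: vy ← 0.78·6.601 = 5.148
Arc 6: start y=0.000, vy=5.148 → t=1.030, apex=1.325, x_land=66.024, impact vy=-5.148
  bounce: vy ← 0.78·5.148 = 4.016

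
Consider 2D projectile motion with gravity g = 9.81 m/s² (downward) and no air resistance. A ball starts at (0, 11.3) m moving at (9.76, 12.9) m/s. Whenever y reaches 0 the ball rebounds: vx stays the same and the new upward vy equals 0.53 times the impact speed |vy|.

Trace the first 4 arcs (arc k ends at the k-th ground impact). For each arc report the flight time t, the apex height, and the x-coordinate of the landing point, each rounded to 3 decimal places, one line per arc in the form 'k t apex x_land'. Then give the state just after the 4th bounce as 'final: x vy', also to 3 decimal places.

1 3.323 19.782 32.434
2 2.129 5.557 53.211
3 1.128 1.561 64.222
4 0.598 0.438 70.058
final: 70.058 1.554

Arc 1: start y=11.300, vy=12.900 → t=3.323, apex=19.782, x_land=32.434, impact vy=-19.701
  bounce: vy ← 0.53·19.701 = 10.441
Arc 2: start y=0.000, vy=10.441 → t=2.129, apex=5.557, x_land=53.211, impact vy=-10.441
  bounce: vy ← 0.53·10.441 = 5.534
Arc 3: start y=0.000, vy=5.534 → t=1.128, apex=1.561, x_land=64.222, impact vy=-5.534
  bounce: vy ← 0.53·5.534 = 2.933
Arc 4: start y=0.000, vy=2.933 → t=0.598, apex=0.438, x_land=70.058, impact vy=-2.933
  bounce: vy ← 0.53·2.933 = 1.554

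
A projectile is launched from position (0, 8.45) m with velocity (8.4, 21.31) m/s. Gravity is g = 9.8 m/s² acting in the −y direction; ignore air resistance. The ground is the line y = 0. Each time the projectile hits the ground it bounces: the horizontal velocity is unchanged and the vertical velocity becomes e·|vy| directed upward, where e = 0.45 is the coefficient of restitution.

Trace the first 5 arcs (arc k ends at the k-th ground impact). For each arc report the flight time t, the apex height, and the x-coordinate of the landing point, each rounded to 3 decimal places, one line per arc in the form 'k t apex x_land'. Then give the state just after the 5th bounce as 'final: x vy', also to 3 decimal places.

1 4.715 31.619 39.604
2 2.286 6.403 58.808
3 1.029 1.297 67.450
4 0.463 0.263 71.339
5 0.208 0.053 73.089
final: 73.089 0.459

Arc 1: start y=8.450, vy=21.310 → t=4.715, apex=31.619, x_land=39.604, impact vy=-24.894
  bounce: vy ← 0.45·24.894 = 11.203
Arc 2: start y=0.000, vy=11.203 → t=2.286, apex=6.403, x_land=58.808, impact vy=-11.203
  bounce: vy ← 0.45·11.203 = 5.041
Arc 3: start y=0.000, vy=5.041 → t=1.029, apex=1.297, x_land=67.450, impact vy=-5.041
  bounce: vy ← 0.45·5.041 = 2.269
Arc 4: start y=0.000, vy=2.269 → t=0.463, apex=0.263, x_land=71.339, impact vy=-2.269
  bounce: vy ← 0.45·2.269 = 1.021
Arc 5: start y=0.000, vy=1.021 → t=0.208, apex=0.053, x_land=73.089, impact vy=-1.021
  bounce: vy ← 0.45·1.021 = 0.459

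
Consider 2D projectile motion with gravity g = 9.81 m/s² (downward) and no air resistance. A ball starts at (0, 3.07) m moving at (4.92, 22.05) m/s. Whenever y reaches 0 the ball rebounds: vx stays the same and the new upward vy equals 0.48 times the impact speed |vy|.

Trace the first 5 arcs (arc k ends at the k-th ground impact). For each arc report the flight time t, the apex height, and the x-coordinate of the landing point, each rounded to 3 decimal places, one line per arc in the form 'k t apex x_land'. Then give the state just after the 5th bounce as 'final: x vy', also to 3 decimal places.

1 4.631 27.851 22.782
2 2.288 6.417 34.037
3 1.098 1.478 39.440
4 0.527 0.341 42.033
5 0.253 0.078 43.277
final: 43.277 0.596

Arc 1: start y=3.070, vy=22.050 → t=4.631, apex=27.851, x_land=22.782, impact vy=-23.376
  bounce: vy ← 0.48·23.376 = 11.220
Arc 2: start y=0.000, vy=11.220 → t=2.288, apex=6.417, x_land=34.037, impact vy=-11.220
  bounce: vy ← 0.48·11.220 = 5.386
Arc 3: start y=0.000, vy=5.386 → t=1.098, apex=1.478, x_land=39.440, impact vy=-5.386
  bounce: vy ← 0.48·5.386 = 2.585
Arc 4: start y=0.000, vy=2.585 → t=0.527, apex=0.341, x_land=42.033, impact vy=-2.585
  bounce: vy ← 0.48·2.585 = 1.241
Arc 5: start y=0.000, vy=1.241 → t=0.253, apex=0.078, x_land=43.277, impact vy=-1.241
  bounce: vy ← 0.48·1.241 = 0.596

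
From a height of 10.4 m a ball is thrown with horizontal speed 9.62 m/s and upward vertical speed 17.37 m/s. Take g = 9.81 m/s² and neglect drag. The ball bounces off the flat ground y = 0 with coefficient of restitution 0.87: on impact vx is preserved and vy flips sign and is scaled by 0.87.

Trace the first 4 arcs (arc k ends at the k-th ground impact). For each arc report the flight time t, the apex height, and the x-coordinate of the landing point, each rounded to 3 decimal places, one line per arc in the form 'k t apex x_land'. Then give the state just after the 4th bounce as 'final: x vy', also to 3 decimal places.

Arc 1: start y=10.400, vy=17.370 → t=4.063, apex=25.778, x_land=39.087, impact vy=-22.489
  bounce: vy ← 0.87·22.489 = 19.566
Arc 2: start y=0.000, vy=19.566 → t=3.989, apex=19.511, x_land=77.461, impact vy=-19.566
  bounce: vy ← 0.87·19.566 = 17.022
Arc 3: start y=0.000, vy=17.022 → t=3.470, apex=14.768, x_land=110.845, impact vy=-17.022
  bounce: vy ← 0.87·17.022 = 14.809
Arc 4: start y=0.000, vy=14.809 → t=3.019, apex=11.178, x_land=139.890, impact vy=-14.809
  bounce: vy ← 0.87·14.809 = 12.884

1 4.063 25.778 39.087
2 3.989 19.511 77.461
3 3.470 14.768 110.845
4 3.019 11.178 139.890
final: 139.890 12.884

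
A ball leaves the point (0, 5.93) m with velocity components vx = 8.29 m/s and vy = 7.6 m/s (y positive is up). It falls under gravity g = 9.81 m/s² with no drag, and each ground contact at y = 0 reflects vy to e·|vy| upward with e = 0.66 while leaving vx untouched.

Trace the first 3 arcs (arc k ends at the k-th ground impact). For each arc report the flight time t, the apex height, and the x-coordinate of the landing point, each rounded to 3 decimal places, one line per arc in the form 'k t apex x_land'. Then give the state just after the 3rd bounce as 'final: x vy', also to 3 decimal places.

1 2.120 8.874 17.573
2 1.775 3.865 32.292
3 1.172 1.684 42.006
final: 42.006 3.793

Arc 1: start y=5.930, vy=7.600 → t=2.120, apex=8.874, x_land=17.573, impact vy=-13.195
  bounce: vy ← 0.66·13.195 = 8.709
Arc 2: start y=0.000, vy=8.709 → t=1.775, apex=3.865, x_land=32.292, impact vy=-8.709
  bounce: vy ← 0.66·8.709 = 5.748
Arc 3: start y=0.000, vy=5.748 → t=1.172, apex=1.684, x_land=42.006, impact vy=-5.748
  bounce: vy ← 0.66·5.748 = 3.793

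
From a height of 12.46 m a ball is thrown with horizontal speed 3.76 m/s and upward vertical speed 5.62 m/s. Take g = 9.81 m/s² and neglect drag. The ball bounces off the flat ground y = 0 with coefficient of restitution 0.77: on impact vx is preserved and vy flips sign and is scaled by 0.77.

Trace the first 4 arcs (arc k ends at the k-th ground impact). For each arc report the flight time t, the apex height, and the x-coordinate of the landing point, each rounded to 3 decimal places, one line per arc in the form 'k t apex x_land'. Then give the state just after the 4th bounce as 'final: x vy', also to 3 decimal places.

Arc 1: start y=12.460, vy=5.620 → t=2.267, apex=14.070, x_land=8.522, impact vy=-16.615
  bounce: vy ← 0.77·16.615 = 12.793
Arc 2: start y=0.000, vy=12.793 → t=2.608, apex=8.342, x_land=18.329, impact vy=-12.793
  bounce: vy ← 0.77·12.793 = 9.851
Arc 3: start y=0.000, vy=9.851 → t=2.008, apex=4.946, x_land=25.880, impact vy=-9.851
  bounce: vy ← 0.77·9.851 = 7.585
Arc 4: start y=0.000, vy=7.585 → t=1.546, apex=2.932, x_land=31.695, impact vy=-7.585
  bounce: vy ← 0.77·7.585 = 5.841

1 2.267 14.070 8.522
2 2.608 8.342 18.329
3 2.008 4.946 25.880
4 1.546 2.932 31.695
final: 31.695 5.841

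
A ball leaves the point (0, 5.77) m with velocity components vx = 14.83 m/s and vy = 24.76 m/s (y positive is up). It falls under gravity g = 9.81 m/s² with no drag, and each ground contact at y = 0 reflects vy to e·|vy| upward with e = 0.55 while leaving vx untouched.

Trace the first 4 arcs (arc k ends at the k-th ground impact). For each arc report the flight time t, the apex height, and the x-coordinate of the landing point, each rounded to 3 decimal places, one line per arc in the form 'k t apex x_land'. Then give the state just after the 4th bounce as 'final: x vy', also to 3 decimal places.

Arc 1: start y=5.770, vy=24.760 → t=5.271, apex=37.017, x_land=78.170, impact vy=-26.949
  bounce: vy ← 0.55·26.949 = 14.822
Arc 2: start y=0.000, vy=14.822 → t=3.022, apex=11.198, x_land=122.984, impact vy=-14.822
  bounce: vy ← 0.55·14.822 = 8.152
Arc 3: start y=0.000, vy=8.152 → t=1.662, apex=3.387, x_land=147.632, impact vy=-8.152
  bounce: vy ← 0.55·8.152 = 4.484
Arc 4: start y=0.000, vy=4.484 → t=0.914, apex=1.025, x_land=161.188, impact vy=-4.484
  bounce: vy ← 0.55·4.484 = 2.466

1 5.271 37.017 78.170
2 3.022 11.198 122.984
3 1.662 3.387 147.632
4 0.914 1.025 161.188
final: 161.188 2.466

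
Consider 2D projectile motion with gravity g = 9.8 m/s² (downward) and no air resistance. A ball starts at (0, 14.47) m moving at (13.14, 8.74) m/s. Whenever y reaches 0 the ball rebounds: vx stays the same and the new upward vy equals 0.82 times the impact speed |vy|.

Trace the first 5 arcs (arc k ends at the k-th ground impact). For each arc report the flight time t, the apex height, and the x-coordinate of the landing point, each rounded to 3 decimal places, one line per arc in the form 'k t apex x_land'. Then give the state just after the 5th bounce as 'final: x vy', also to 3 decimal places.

1 2.828 18.367 37.159
2 3.175 12.350 78.881
3 2.604 8.304 113.093
4 2.135 5.584 141.147
5 1.751 3.755 164.151
final: 164.151 7.034

Arc 1: start y=14.470, vy=8.740 → t=2.828, apex=18.367, x_land=37.159, impact vy=-18.974
  bounce: vy ← 0.82·18.974 = 15.558
Arc 2: start y=0.000, vy=15.558 → t=3.175, apex=12.350, x_land=78.881, impact vy=-15.558
  bounce: vy ← 0.82·15.558 = 12.758
Arc 3: start y=0.000, vy=12.758 → t=2.604, apex=8.304, x_land=113.093, impact vy=-12.758
  bounce: vy ← 0.82·12.758 = 10.461
Arc 4: start y=0.000, vy=10.461 → t=2.135, apex=5.584, x_land=141.147, impact vy=-10.461
  bounce: vy ← 0.82·10.461 = 8.578
Arc 5: start y=0.000, vy=8.578 → t=1.751, apex=3.755, x_land=164.151, impact vy=-8.578
  bounce: vy ← 0.82·8.578 = 7.034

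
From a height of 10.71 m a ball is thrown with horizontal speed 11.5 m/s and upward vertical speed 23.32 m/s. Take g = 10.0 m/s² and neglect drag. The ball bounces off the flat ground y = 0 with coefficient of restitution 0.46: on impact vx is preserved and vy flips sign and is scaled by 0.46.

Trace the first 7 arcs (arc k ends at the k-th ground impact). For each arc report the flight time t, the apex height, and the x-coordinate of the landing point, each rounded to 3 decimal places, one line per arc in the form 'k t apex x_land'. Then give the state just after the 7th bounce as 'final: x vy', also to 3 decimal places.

Arc 1: start y=10.710, vy=23.320 → t=5.085, apex=37.901, x_land=58.480, impact vy=-27.532
  bounce: vy ← 0.46·27.532 = 12.665
Arc 2: start y=0.000, vy=12.665 → t=2.533, apex=8.020, x_land=87.609, impact vy=-12.665
  bounce: vy ← 0.46·12.665 = 5.826
Arc 3: start y=0.000, vy=5.826 → t=1.165, apex=1.697, x_land=101.008, impact vy=-5.826
  bounce: vy ← 0.46·5.826 = 2.680
Arc 4: start y=0.000, vy=2.680 → t=0.536, apex=0.359, x_land=107.172, impact vy=-2.680
  bounce: vy ← 0.46·2.680 = 1.233
Arc 5: start y=0.000, vy=1.233 → t=0.247, apex=0.076, x_land=110.008, impact vy=-1.233
  bounce: vy ← 0.46·1.233 = 0.567
Arc 6: start y=0.000, vy=0.567 → t=0.113, apex=0.016, x_land=111.312, impact vy=-0.567
  bounce: vy ← 0.46·0.567 = 0.261
Arc 7: start y=0.000, vy=0.261 → t=0.052, apex=0.003, x_land=111.912, impact vy=-0.261
  bounce: vy ← 0.46·0.261 = 0.120

1 5.085 37.901 58.480
2 2.533 8.020 87.609
3 1.165 1.697 101.008
4 0.536 0.359 107.172
5 0.247 0.076 110.008
6 0.113 0.016 111.312
7 0.052 0.003 111.912
final: 111.912 0.120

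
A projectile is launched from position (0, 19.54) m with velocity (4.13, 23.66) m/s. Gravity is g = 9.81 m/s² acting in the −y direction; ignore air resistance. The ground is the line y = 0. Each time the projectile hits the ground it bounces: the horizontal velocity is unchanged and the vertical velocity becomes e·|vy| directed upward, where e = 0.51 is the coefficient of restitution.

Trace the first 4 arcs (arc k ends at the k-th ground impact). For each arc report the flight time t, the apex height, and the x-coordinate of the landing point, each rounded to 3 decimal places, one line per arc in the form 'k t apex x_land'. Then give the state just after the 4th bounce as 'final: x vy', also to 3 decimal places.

Arc 1: start y=19.540, vy=23.660 → t=5.542, apex=48.072, x_land=22.890, impact vy=-30.711
  bounce: vy ← 0.51·30.711 = 15.663
Arc 2: start y=0.000, vy=15.663 → t=3.193, apex=12.503, x_land=36.078, impact vy=-15.663
  bounce: vy ← 0.51·15.663 = 7.988
Arc 3: start y=0.000, vy=7.988 → t=1.629, apex=3.252, x_land=42.804, impact vy=-7.988
  bounce: vy ← 0.51·7.988 = 4.074
Arc 4: start y=0.000, vy=4.074 → t=0.831, apex=0.846, x_land=46.234, impact vy=-4.074
  bounce: vy ← 0.51·4.074 = 2.078

1 5.542 48.072 22.890
2 3.193 12.503 36.078
3 1.629 3.252 42.804
4 0.831 0.846 46.234
final: 46.234 2.078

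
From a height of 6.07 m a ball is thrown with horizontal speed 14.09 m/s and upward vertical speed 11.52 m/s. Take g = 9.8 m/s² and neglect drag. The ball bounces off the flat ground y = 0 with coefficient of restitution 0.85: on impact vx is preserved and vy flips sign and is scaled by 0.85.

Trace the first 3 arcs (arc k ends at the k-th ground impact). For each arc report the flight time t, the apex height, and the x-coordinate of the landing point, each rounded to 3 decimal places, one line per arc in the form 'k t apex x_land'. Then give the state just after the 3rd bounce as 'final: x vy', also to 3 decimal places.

1 2.794 12.841 39.372
2 2.752 9.278 78.148
3 2.339 6.703 111.107
final: 111.107 9.743

Arc 1: start y=6.070, vy=11.520 → t=2.794, apex=12.841, x_land=39.372, impact vy=-15.865
  bounce: vy ← 0.85·15.865 = 13.485
Arc 2: start y=0.000, vy=13.485 → t=2.752, apex=9.278, x_land=78.148, impact vy=-13.485
  bounce: vy ← 0.85·13.485 = 11.462
Arc 3: start y=0.000, vy=11.462 → t=2.339, apex=6.703, x_land=111.107, impact vy=-11.462
  bounce: vy ← 0.85·11.462 = 9.743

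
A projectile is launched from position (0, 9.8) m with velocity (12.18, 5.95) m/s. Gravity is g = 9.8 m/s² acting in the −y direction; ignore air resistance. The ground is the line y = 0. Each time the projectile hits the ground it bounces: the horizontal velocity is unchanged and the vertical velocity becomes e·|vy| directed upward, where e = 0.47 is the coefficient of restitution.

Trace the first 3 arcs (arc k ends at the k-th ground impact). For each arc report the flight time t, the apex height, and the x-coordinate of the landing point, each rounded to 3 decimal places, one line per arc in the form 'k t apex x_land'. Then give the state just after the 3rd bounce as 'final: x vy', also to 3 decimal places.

1 2.146 11.606 26.140
2 1.447 2.564 43.761
3 0.680 0.566 52.043
final: 52.043 1.566

Arc 1: start y=9.800, vy=5.950 → t=2.146, apex=11.606, x_land=26.140, impact vy=-15.083
  bounce: vy ← 0.47·15.083 = 7.089
Arc 2: start y=0.000, vy=7.089 → t=1.447, apex=2.564, x_land=43.761, impact vy=-7.089
  bounce: vy ← 0.47·7.089 = 3.332
Arc 3: start y=0.000, vy=3.332 → t=0.680, apex=0.566, x_land=52.043, impact vy=-3.332
  bounce: vy ← 0.47·3.332 = 1.566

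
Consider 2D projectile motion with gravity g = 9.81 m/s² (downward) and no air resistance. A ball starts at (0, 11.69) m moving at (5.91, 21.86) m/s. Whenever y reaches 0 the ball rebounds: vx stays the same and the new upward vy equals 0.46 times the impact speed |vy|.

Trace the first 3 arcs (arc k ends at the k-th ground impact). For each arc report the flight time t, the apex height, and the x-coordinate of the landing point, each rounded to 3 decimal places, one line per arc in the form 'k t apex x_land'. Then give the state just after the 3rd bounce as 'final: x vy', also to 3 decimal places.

1 4.939 36.046 29.191
2 2.494 7.627 43.930
3 1.147 1.614 50.710
final: 50.710 2.589

Arc 1: start y=11.690, vy=21.860 → t=4.939, apex=36.046, x_land=29.191, impact vy=-26.594
  bounce: vy ← 0.46·26.594 = 12.233
Arc 2: start y=0.000, vy=12.233 → t=2.494, apex=7.627, x_land=43.930, impact vy=-12.233
  bounce: vy ← 0.46·12.233 = 5.627
Arc 3: start y=0.000, vy=5.627 → t=1.147, apex=1.614, x_land=50.710, impact vy=-5.627
  bounce: vy ← 0.46·5.627 = 2.589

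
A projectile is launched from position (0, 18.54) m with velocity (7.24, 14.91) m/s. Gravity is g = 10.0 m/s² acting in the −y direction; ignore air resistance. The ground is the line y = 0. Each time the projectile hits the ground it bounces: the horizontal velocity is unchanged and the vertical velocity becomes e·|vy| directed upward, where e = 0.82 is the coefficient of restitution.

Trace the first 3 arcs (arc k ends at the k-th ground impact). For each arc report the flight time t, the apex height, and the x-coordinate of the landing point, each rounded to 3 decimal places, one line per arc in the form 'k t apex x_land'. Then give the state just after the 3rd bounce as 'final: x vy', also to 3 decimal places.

Arc 1: start y=18.540, vy=14.910 → t=3.926, apex=29.655, x_land=28.427, impact vy=-24.354
  bounce: vy ← 0.82·24.354 = 19.970
Arc 2: start y=0.000, vy=19.970 → t=3.994, apex=19.940, x_land=57.344, impact vy=-19.970
  bounce: vy ← 0.82·19.970 = 16.376
Arc 3: start y=0.000, vy=16.376 → t=3.275, apex=13.408, x_land=81.055, impact vy=-16.376
  bounce: vy ← 0.82·16.376 = 13.428

1 3.926 29.655 28.427
2 3.994 19.940 57.344
3 3.275 13.408 81.055
final: 81.055 13.428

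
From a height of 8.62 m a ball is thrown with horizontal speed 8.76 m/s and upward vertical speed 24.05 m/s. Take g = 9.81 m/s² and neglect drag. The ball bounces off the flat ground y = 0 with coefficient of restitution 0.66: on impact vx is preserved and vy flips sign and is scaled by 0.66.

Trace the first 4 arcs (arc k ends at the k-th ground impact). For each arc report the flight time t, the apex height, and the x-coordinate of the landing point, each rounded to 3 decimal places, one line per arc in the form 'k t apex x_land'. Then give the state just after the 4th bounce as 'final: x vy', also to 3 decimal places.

1 5.239 38.100 45.890
2 3.679 16.596 78.118
3 2.428 7.229 99.388
4 1.603 3.149 113.426
final: 113.426 5.188

Arc 1: start y=8.620, vy=24.050 → t=5.239, apex=38.100, x_land=45.890, impact vy=-27.341
  bounce: vy ← 0.66·27.341 = 18.045
Arc 2: start y=0.000, vy=18.045 → t=3.679, apex=16.596, x_land=78.118, impact vy=-18.045
  bounce: vy ← 0.66·18.045 = 11.910
Arc 3: start y=0.000, vy=11.910 → t=2.428, apex=7.229, x_land=99.388, impact vy=-11.910
  bounce: vy ← 0.66·11.910 = 7.860
Arc 4: start y=0.000, vy=7.860 → t=1.603, apex=3.149, x_land=113.426, impact vy=-7.860
  bounce: vy ← 0.66·7.860 = 5.188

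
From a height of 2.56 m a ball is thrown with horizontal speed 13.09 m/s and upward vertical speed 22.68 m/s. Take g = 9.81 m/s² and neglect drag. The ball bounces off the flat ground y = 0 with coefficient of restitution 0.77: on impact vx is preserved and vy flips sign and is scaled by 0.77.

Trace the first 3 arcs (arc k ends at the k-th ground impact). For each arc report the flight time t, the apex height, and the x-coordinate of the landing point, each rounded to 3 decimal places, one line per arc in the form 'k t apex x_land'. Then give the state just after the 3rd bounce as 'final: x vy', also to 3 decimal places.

1 4.734 28.777 61.969
2 3.730 17.062 110.797
3 2.872 10.116 148.394
final: 148.394 10.848

Arc 1: start y=2.560, vy=22.680 → t=4.734, apex=28.777, x_land=61.969, impact vy=-23.762
  bounce: vy ← 0.77·23.762 = 18.296
Arc 2: start y=0.000, vy=18.296 → t=3.730, apex=17.062, x_land=110.797, impact vy=-18.296
  bounce: vy ← 0.77·18.296 = 14.088
Arc 3: start y=0.000, vy=14.088 → t=2.872, apex=10.116, x_land=148.394, impact vy=-14.088
  bounce: vy ← 0.77·14.088 = 10.848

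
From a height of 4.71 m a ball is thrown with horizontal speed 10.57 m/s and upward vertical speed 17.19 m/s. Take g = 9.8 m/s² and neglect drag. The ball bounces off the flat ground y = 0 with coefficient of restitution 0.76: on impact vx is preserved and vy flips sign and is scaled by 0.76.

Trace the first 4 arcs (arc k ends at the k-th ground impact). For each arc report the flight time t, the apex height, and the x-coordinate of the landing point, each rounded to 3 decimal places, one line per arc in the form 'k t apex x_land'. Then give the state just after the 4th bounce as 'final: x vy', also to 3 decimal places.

1 3.764 19.786 39.781
2 3.054 11.429 72.066
3 2.321 6.601 96.603
4 1.764 3.813 115.251
final: 115.251 6.570

Arc 1: start y=4.710, vy=17.190 → t=3.764, apex=19.786, x_land=39.781, impact vy=-19.693
  bounce: vy ← 0.76·19.693 = 14.967
Arc 2: start y=0.000, vy=14.967 → t=3.054, apex=11.429, x_land=72.066, impact vy=-14.967
  bounce: vy ← 0.76·14.967 = 11.375
Arc 3: start y=0.000, vy=11.375 → t=2.321, apex=6.601, x_land=96.603, impact vy=-11.375
  bounce: vy ← 0.76·11.375 = 8.645
Arc 4: start y=0.000, vy=8.645 → t=1.764, apex=3.813, x_land=115.251, impact vy=-8.645
  bounce: vy ← 0.76·8.645 = 6.570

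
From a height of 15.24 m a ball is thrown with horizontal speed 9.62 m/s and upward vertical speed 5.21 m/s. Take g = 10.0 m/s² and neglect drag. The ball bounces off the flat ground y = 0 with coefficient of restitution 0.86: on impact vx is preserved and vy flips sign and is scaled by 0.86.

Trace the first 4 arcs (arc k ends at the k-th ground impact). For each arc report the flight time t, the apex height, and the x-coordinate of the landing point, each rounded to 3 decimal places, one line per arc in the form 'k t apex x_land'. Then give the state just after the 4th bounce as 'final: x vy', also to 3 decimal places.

1 2.343 16.597 22.539
2 3.134 12.275 52.685
3 2.695 9.079 78.611
4 2.318 6.715 100.908
final: 100.908 9.966

Arc 1: start y=15.240, vy=5.210 → t=2.343, apex=16.597, x_land=22.539, impact vy=-18.219
  bounce: vy ← 0.86·18.219 = 15.669
Arc 2: start y=0.000, vy=15.669 → t=3.134, apex=12.275, x_land=52.685, impact vy=-15.669
  bounce: vy ← 0.86·15.669 = 13.475
Arc 3: start y=0.000, vy=13.475 → t=2.695, apex=9.079, x_land=78.611, impact vy=-13.475
  bounce: vy ← 0.86·13.475 = 11.589
Arc 4: start y=0.000, vy=11.589 → t=2.318, apex=6.715, x_land=100.908, impact vy=-11.589
  bounce: vy ← 0.86·11.589 = 9.966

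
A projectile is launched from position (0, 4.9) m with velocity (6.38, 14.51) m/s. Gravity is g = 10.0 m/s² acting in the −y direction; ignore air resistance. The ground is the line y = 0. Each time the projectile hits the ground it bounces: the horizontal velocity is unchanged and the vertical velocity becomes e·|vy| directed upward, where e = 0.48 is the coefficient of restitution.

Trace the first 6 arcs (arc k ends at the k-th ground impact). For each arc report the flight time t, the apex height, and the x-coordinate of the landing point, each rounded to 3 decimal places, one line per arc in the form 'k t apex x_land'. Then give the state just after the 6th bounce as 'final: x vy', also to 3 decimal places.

Arc 1: start y=4.900, vy=14.510 → t=3.208, apex=15.427, x_land=20.464, impact vy=-17.565
  bounce: vy ← 0.48·17.565 = 8.431
Arc 2: start y=0.000, vy=8.431 → t=1.686, apex=3.554, x_land=31.222, impact vy=-8.431
  bounce: vy ← 0.48·8.431 = 4.047
Arc 3: start y=0.000, vy=4.047 → t=0.809, apex=0.819, x_land=36.386, impact vy=-4.047
  bounce: vy ← 0.48·4.047 = 1.943
Arc 4: start y=0.000, vy=1.943 → t=0.389, apex=0.189, x_land=38.865, impact vy=-1.943
  bounce: vy ← 0.48·1.943 = 0.932
Arc 5: start y=0.000, vy=0.932 → t=0.186, apex=0.043, x_land=40.055, impact vy=-0.932
  bounce: vy ← 0.48·0.932 = 0.448
Arc 6: start y=0.000, vy=0.448 → t=0.090, apex=0.010, x_land=40.626, impact vy=-0.448
  bounce: vy ← 0.48·0.448 = 0.215

1 3.208 15.427 20.464
2 1.686 3.554 31.222
3 0.809 0.819 36.386
4 0.389 0.189 38.865
5 0.186 0.043 40.055
6 0.090 0.010 40.626
final: 40.626 0.215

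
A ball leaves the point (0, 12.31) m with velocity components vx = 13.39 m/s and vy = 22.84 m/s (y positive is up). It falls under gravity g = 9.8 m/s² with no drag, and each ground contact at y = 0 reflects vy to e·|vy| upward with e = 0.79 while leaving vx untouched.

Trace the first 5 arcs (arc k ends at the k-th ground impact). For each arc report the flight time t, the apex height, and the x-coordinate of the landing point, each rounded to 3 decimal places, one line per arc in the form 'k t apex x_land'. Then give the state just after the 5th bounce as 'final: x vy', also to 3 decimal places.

1 5.149 38.926 68.947
2 4.453 24.293 128.576
3 3.518 15.162 175.683
4 2.779 9.462 212.897
5 2.196 5.905 242.296
final: 242.296 8.499

Arc 1: start y=12.310, vy=22.840 → t=5.149, apex=38.926, x_land=68.947, impact vy=-27.621
  bounce: vy ← 0.79·27.621 = 21.821
Arc 2: start y=0.000, vy=21.821 → t=4.453, apex=24.293, x_land=128.576, impact vy=-21.821
  bounce: vy ← 0.79·21.821 = 17.239
Arc 3: start y=0.000, vy=17.239 → t=3.518, apex=15.162, x_land=175.683, impact vy=-17.239
  bounce: vy ← 0.79·17.239 = 13.618
Arc 4: start y=0.000, vy=13.618 → t=2.779, apex=9.462, x_land=212.897, impact vy=-13.618
  bounce: vy ← 0.79·13.618 = 10.759
Arc 5: start y=0.000, vy=10.759 → t=2.196, apex=5.905, x_land=242.296, impact vy=-10.759
  bounce: vy ← 0.79·10.759 = 8.499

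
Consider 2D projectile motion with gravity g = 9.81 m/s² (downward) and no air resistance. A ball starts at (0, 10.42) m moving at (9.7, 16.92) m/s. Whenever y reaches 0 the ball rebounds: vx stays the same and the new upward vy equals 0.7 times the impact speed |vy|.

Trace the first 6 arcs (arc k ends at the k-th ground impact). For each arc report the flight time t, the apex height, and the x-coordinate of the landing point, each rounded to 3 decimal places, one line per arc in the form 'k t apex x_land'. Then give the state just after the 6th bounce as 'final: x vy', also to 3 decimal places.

Arc 1: start y=10.420, vy=16.920 → t=3.983, apex=25.012, x_land=38.634, impact vy=-22.152
  bounce: vy ← 0.7·22.152 = 15.507
Arc 2: start y=0.000, vy=15.507 → t=3.161, apex=12.256, x_land=69.300, impact vy=-15.507
  bounce: vy ← 0.7·15.507 = 10.855
Arc 3: start y=0.000, vy=10.855 → t=2.213, apex=6.005, x_land=90.766, impact vy=-10.855
  bounce: vy ← 0.7·10.855 = 7.598
Arc 4: start y=0.000, vy=7.598 → t=1.549, apex=2.943, x_land=105.792, impact vy=-7.598
  bounce: vy ← 0.7·7.598 = 5.319
Arc 5: start y=0.000, vy=5.319 → t=1.084, apex=1.442, x_land=116.310, impact vy=-5.319
  bounce: vy ← 0.7·5.319 = 3.723
Arc 6: start y=0.000, vy=3.723 → t=0.759, apex=0.707, x_land=123.673, impact vy=-3.723
  bounce: vy ← 0.7·3.723 = 2.606

1 3.983 25.012 38.634
2 3.161 12.256 69.300
3 2.213 6.005 90.766
4 1.549 2.943 105.792
5 1.084 1.442 116.310
6 0.759 0.707 123.673
final: 123.673 2.606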